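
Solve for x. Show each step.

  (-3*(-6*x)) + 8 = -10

Step 1. [(-3*(-6*x)) + 8 = -10] peel the +8: subtract 8 from each side, so sub: -3*(-6*x) = -18.
Step 2. [-3*(-6*x) = -18] LHS = -3·(…); ÷-3 both sides ⇒ div: -6*x = 6.
Step 3. [-6*x = 6] leading coefficient -6: divide by -6 ⇒ div: x = -1.

Answer: x ∈ {-1}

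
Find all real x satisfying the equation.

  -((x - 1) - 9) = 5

Step 1. [-((x - 1) - 9) = 5] flip signs both sides ⇒ neg: (x - 1) - 9 = -5.
Step 2. [(x - 1) - 9 = -5] peel the -9: add 9 from each side ⇒ sub: x - 1 = 4.
Step 3. [x - 1 = 4] add 1: x sits inside (… - 1), so sub: x = 5.

Answer: x ∈ {5}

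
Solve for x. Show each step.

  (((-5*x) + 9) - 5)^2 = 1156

Step 1. [(((-5*x) + 9) - 5)^2 = 1156] √ both sides: 1156 ≥ 0 gives two branches ⇒ sqrt: ((-5*x) + 9) - 5 = 34 or -34.
Step 2. [((-5*x) + 9) - 5 = 34 or -34] the outer -5 inverts by adding 5 ⇒ sub: (-5*x) + 9 = 39 or -29.
Step 3. [(-5*x) + 9 = 39 or -29] subtract 9: x sits inside (… + 9), so sub: -5*x = 30 or -38.
Step 4. [-5*x = 30 or -38] divide by the outer -5, so div: x = -6 or 38/5.

Answer: x ∈ {-6, 38/5}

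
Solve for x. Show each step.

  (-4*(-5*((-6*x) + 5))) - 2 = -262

Step 1. [(-4*(-5*((-6*x) + 5))) - 2 = -262] 2 comes off first (add 2) ⇒ sub: -4*(-5*((-6*x) + 5)) = -260.
Step 2. [-4*(-5*((-6*x) + 5)) = -260] divide by the outer -4. So div: -5*((-6*x) + 5) = 65.
Step 3. [-5*((-6*x) + 5) = 65] -5·(inner) — divide through by -5, so div: (-6*x) + 5 = -13.
Step 4. [(-6*x) + 5 = -13] +5 is outermost — subtract 5 both sides ⇒ sub: -6*x = -18.
Step 5. [-6*x = -18] leading coefficient -6: divide by -6, so div: x = 3.

Answer: x ∈ {3}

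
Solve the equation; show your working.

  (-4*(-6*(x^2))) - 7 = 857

Step 1. [(-4*(-6*(x^2))) - 7 = 857] add 7: x sits inside (… - 7). So sub: -4*(-6*(x^2)) = 864.
Step 2. [-4*(-6*(x^2)) = 864] -4 out front; divide by -4, so div: -6*(x^2) = -216.
Step 3. [-6*(x^2) = -216] leading coefficient -6: divide by -6, so div: x^2 = 36.
Step 4. [x^2 = 36] 36 ≥ 0, LHS is (·)² — take ±√. So sqrt: x = 6 or -6.

Answer: x ∈ {-6, 6}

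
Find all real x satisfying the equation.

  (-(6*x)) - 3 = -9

Step 1. [(-(6*x)) - 3 = -9] add 3: x sits inside (… - 3), so sub: -(6*x) = -6.
Step 2. [-(6*x) = -6] flip signs both sides ⇒ neg: 6*x = 6.
Step 3. [6*x = 6] leading coefficient 6: divide by 6. So div: x = 1.

Answer: x ∈ {1}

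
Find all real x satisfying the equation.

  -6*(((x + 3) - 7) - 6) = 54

Step 1. [-6*(((x + 3) - 7) - 6) = 54] -6 out front; divide by -6, so div: ((x + 3) - 7) - 6 = -9.
Step 2. [((x + 3) - 7) - 6 = -9] the outer -6 inverts by adding 6 ⇒ sub: (x + 3) - 7 = -3.
Step 3. [(x + 3) - 7 = -3] add 7: x sits inside (… - 7), so sub: x + 3 = 4.
Step 4. [x + 3 = 4] 3 comes off first (subtract 3). So sub: x = 1.

Answer: x ∈ {1}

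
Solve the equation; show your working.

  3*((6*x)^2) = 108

Step 1. [3*((6*x)^2) = 108] 3·(inner) — divide through by 3. So div: (6*x)^2 = 36.
Step 2. [(6*x)^2 = 36] √ both sides: 36 ≥ 0 gives two branches, so sqrt: 6*x = 6 or -6.
Step 3. [6*x = 6 or -6] LHS = 6·(…); ÷6 both sides ⇒ div: x = 1 or -1.

Answer: x ∈ {-1, 1}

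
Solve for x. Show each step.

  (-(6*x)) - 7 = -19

Step 1. [(-(6*x)) - 7 = -19] -7 is outermost — add 7 both sides, so sub: -(6*x) = -12.
Step 2. [-(6*x) = -12] leading − — multiply by −1 ⇒ neg: 6*x = 12.
Step 3. [6*x = 12] leading coefficient 6: divide by 6 ⇒ div: x = 2.

Answer: x ∈ {2}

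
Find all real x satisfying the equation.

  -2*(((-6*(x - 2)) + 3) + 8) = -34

Step 1. [-2*(((-6*(x - 2)) + 3) + 8) = -34] divide by the outer -2. So div: ((-6*(x - 2)) + 3) + 8 = 17.
Step 2. [((-6*(x - 2)) + 3) + 8 = 17] subtract 8: x sits inside (… + 8). So sub: (-6*(x - 2)) + 3 = 9.
Step 3. [(-6*(x - 2)) + 3 = 9] peel the +3: subtract 3 from each side, so sub: -6*(x - 2) = 6.
Step 4. [-6*(x - 2) = 6] leading coefficient -6: divide by -6, so div: x - 2 = -1.
Step 5. [x - 2 = -1] the outer -2 inverts by adding 2, so sub: x = 1.

Answer: x ∈ {1}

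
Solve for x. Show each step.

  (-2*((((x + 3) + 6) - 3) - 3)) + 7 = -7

Step 1. [(-2*((((x + 3) + 6) - 3) - 3)) + 7 = -7] the outer +7 inverts by subtracting 7. So sub: -2*((((x + 3) + 6) - 3) - 3) = -14.
Step 2. [-2*((((x + 3) + 6) - 3) - 3) = -14] divide by the outer -2, so div: (((x + 3) + 6) - 3) - 3 = 7.
Step 3. [(((x + 3) + 6) - 3) - 3 = 7] peel the -3: add 3 from each side ⇒ sub: ((x + 3) + 6) - 3 = 10.
Step 4. [((x + 3) + 6) - 3 = 10] -3 is outermost — add 3 both sides. So sub: (x + 3) + 6 = 13.
Step 5. [(x + 3) + 6 = 13] +6 is outermost — subtract 6 both sides, so sub: x + 3 = 7.
Step 6. [x + 3 = 7] +3 is outermost — subtract 3 both sides ⇒ sub: x = 4.

Answer: x ∈ {4}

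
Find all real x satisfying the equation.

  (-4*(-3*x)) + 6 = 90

Step 1. [(-4*(-3*x)) + 6 = 90] +6 is outermost — subtract 6 both sides, so sub: -4*(-3*x) = 84.
Step 2. [-4*(-3*x) = 84] leading coefficient -4: divide by -4. So div: -3*x = -21.
Step 3. [-3*x = -21] LHS = -3·(…); ÷-3 both sides. So div: x = 7.

Answer: x ∈ {7}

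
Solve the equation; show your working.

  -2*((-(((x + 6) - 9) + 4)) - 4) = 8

Step 1. [-2*((-(((x + 6) - 9) + 4)) - 4) = 8] divide by the outer -2. So div: (-(((x + 6) - 9) + 4)) - 4 = -4.
Step 2. [(-(((x + 6) - 9) + 4)) - 4 = -4] add 4: x sits inside (… - 4) ⇒ sub: -(((x + 6) - 9) + 4) = 0.
Step 3. [-(((x + 6) - 9) + 4) = 0] LHS negated; negate both sides. So neg: ((x + 6) - 9) + 4 = 0.
Step 4. [((x + 6) - 9) + 4 = 0] 4 comes off first (subtract 4), so sub: (x + 6) - 9 = -4.
Step 5. [(x + 6) - 9 = -4] add 9: x sits inside (… - 9) ⇒ sub: x + 6 = 5.
Step 6. [x + 6 = 5] the outer +6 inverts by subtracting 6, so sub: x = -1.

Answer: x ∈ {-1}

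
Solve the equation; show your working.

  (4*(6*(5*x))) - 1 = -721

Step 1. [(4*(6*(5*x))) - 1 = -721] peel the -1: add 1 from each side. So sub: 4*(6*(5*x)) = -720.
Step 2. [4*(6*(5*x)) = -720] LHS = 4·(…); ÷4 both sides ⇒ div: 6*(5*x) = -180.
Step 3. [6*(5*x) = -180] divide by the outer 6, so div: 5*x = -30.
Step 4. [5*x = -30] 5 out front; divide by 5. So div: x = -6.

Answer: x ∈ {-6}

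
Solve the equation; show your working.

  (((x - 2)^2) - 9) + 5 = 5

Step 1. [(((x - 2)^2) - 9) + 5 = 5] subtract 5: x sits inside (… + 5). So sub: ((x - 2)^2) - 9 = 0.
Step 2. [((x - 2)^2) - 9 = 0] -9 is outermost — add 9 both sides. So sub: (x - 2)^2 = 9.
Step 3. [(x - 2)^2 = 9] 9 ≥ 0, LHS is (·)² — take ±√. So sqrt: x - 2 = 3 or -3.
Step 4. [x - 2 = 3 or -3] 2 comes off first (add 2), so sub: x = 5 or -1.

Answer: x ∈ {-1, 5}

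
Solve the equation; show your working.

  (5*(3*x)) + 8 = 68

Step 1. [(5*(3*x)) + 8 = 68] peel the +8: subtract 8 from each side ⇒ sub: 5*(3*x) = 60.
Step 2. [5*(3*x) = 60] LHS = 5·(…); ÷5 both sides, so div: 3*x = 12.
Step 3. [3*x = 12] 3 out front; divide by 3. So div: x = 4.

Answer: x ∈ {4}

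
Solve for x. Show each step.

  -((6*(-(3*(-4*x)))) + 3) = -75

Step 1. [-((6*(-(3*(-4*x)))) + 3) = -75] flip signs both sides. So neg: (6*(-(3*(-4*x)))) + 3 = 75.
Step 2. [(6*(-(3*(-4*x)))) + 3 = 75] subtract 3: x sits inside (… + 3), so sub: 6*(-(3*(-4*x))) = 72.
Step 3. [6*(-(3*(-4*x))) = 72] 6 out front; divide by 6. So div: -(3*(-4*x)) = 12.
Step 4. [-(3*(-4*x)) = 12] leading − — multiply by −1, so neg: 3*(-4*x) = -12.
Step 5. [3*(-4*x) = -12] 3·(inner) — divide through by 3, so div: -4*x = -4.
Step 6. [-4*x = -4] LHS = -4·(…); ÷-4 both sides ⇒ div: x = 1.

Answer: x ∈ {1}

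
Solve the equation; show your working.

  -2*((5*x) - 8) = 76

Step 1. [-2*((5*x) - 8) = 76] LHS = -2·(…); ÷-2 both sides, so div: (5*x) - 8 = -38.
Step 2. [(5*x) - 8 = -38] peel the -8: add 8 from each side. So sub: 5*x = -30.
Step 3. [5*x = -30] 5 out front; divide by 5, so div: x = -6.

Answer: x ∈ {-6}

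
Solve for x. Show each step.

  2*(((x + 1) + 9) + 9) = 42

Step 1. [2*(((x + 1) + 9) + 9) = 42] LHS = 2·(…); ÷2 both sides ⇒ div: ((x + 1) + 9) + 9 = 21.
Step 2. [((x + 1) + 9) + 9 = 21] subtract 9: x sits inside (… + 9) ⇒ sub: (x + 1) + 9 = 12.
Step 3. [(x + 1) + 9 = 12] subtract 9: x sits inside (… + 9) ⇒ sub: x + 1 = 3.
Step 4. [x + 1 = 3] peel the +1: subtract 1 from each side, so sub: x = 2.

Answer: x ∈ {2}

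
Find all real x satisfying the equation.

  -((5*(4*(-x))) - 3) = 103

Step 1. [-((5*(4*(-x))) - 3) = 103] flip signs both sides ⇒ neg: (5*(4*(-x))) - 3 = -103.
Step 2. [(5*(4*(-x))) - 3 = -103] the outer -3 inverts by adding 3, so sub: 5*(4*(-x)) = -100.
Step 3. [5*(4*(-x)) = -100] divide by the outer 5 ⇒ div: 4*(-x) = -20.
Step 4. [4*(-x) = -20] 4·(inner) — divide through by 4 ⇒ div: -x = -5.
Step 5. [-x = -5] LHS negated; negate both sides ⇒ neg: x = 5.

Answer: x ∈ {5}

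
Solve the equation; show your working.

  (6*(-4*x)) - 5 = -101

Step 1. [(6*(-4*x)) - 5 = -101] 5 comes off first (add 5). So sub: 6*(-4*x) = -96.
Step 2. [6*(-4*x) = -96] leading coefficient 6: divide by 6 ⇒ div: -4*x = -16.
Step 3. [-4*x = -16] -4·(inner) — divide through by -4, so div: x = 4.

Answer: x ∈ {4}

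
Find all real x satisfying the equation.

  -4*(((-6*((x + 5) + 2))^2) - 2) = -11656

Step 1. [-4*(((-6*((x + 5) + 2))^2) - 2) = -11656] -4·(inner) — divide through by -4, so div: ((-6*((x + 5) + 2))^2) - 2 = 2914.
Step 2. [((-6*((x + 5) + 2))^2) - 2 = 2914] 2 comes off first (add 2) ⇒ sub: (-6*((x + 5) + 2))^2 = 2916.
Step 3. [(-6*((x + 5) + 2))^2 = 2916] √ both sides: 2916 ≥ 0 gives two branches ⇒ sqrt: -6*((x + 5) + 2) = 54 or -54.
Step 4. [-6*((x + 5) + 2) = 54 or -54] -6·(inner) — divide through by -6, so div: (x + 5) + 2 = -9 or 9.
Step 5. [(x + 5) + 2 = -9 or 9] subtract 2: x sits inside (… + 2), so sub: x + 5 = -11 or 7.
Step 6. [x + 5 = -11 or 7] 5 comes off first (subtract 5). So sub: x = -16 or 2.

Answer: x ∈ {-16, 2}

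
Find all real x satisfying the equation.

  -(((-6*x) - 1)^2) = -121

Step 1. [-(((-6*x) - 1)^2) = -121] flip signs both sides ⇒ neg: ((-6*x) - 1)^2 = 121.
Step 2. [((-6*x) - 1)^2 = 121] √ both sides: 121 ≥ 0 gives two branches, so sqrt: (-6*x) - 1 = 11 or -11.
Step 3. [(-6*x) - 1 = 11 or -11] add 1: x sits inside (… - 1) ⇒ sub: -6*x = 12 or -10.
Step 4. [-6*x = 12 or -10] -6 out front; divide by -6. So div: x = -2 or 5/3.

Answer: x ∈ {-2, 5/3}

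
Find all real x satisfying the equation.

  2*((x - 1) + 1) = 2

Step 1. [2*((x - 1) + 1) = 2] LHS = 2·(…); ÷2 both sides. So div: (x - 1) + 1 = 1.
Step 2. [(x - 1) + 1 = 1] the outer +1 inverts by subtracting 1 ⇒ sub: x - 1 = 0.
Step 3. [x - 1 = 0] the outer -1 inverts by adding 1 ⇒ sub: x = 1.

Answer: x ∈ {1}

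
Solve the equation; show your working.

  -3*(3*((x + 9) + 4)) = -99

Step 1. [-3*(3*((x + 9) + 4)) = -99] divide by the outer -3, so div: 3*((x + 9) + 4) = 33.
Step 2. [3*((x + 9) + 4) = 33] 3·(inner) — divide through by 3 ⇒ div: (x + 9) + 4 = 11.
Step 3. [(x + 9) + 4 = 11] subtract 4: x sits inside (… + 4). So sub: x + 9 = 7.
Step 4. [x + 9 = 7] +9 is outermost — subtract 9 both sides. So sub: x = -2.

Answer: x ∈ {-2}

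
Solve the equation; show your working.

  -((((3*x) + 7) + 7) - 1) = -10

Step 1. [-((((3*x) + 7) + 7) - 1) = -10] leading − — multiply by −1. So neg: (((3*x) + 7) + 7) - 1 = 10.
Step 2. [(((3*x) + 7) + 7) - 1 = 10] add 1: x sits inside (… - 1), so sub: ((3*x) + 7) + 7 = 11.
Step 3. [((3*x) + 7) + 7 = 11] peel the +7: subtract 7 from each side ⇒ sub: (3*x) + 7 = 4.
Step 4. [(3*x) + 7 = 4] the outer +7 inverts by subtracting 7 ⇒ sub: 3*x = -3.
Step 5. [3*x = -3] 3·(inner) — divide through by 3. So div: x = -1.

Answer: x ∈ {-1}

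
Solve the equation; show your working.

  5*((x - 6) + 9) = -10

Step 1. [5*((x - 6) + 9) = -10] LHS = 5·(…); ÷5 both sides. So div: (x - 6) + 9 = -2.
Step 2. [(x - 6) + 9 = -2] 9 comes off first (subtract 9), so sub: x - 6 = -11.
Step 3. [x - 6 = -11] add 6: x sits inside (… - 6), so sub: x = -5.

Answer: x ∈ {-5}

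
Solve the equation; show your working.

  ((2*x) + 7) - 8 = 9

Step 1. [((2*x) + 7) - 8 = 9] 8 comes off first (add 8), so sub: (2*x) + 7 = 17.
Step 2. [(2*x) + 7 = 17] peel the +7: subtract 7 from each side, so sub: 2*x = 10.
Step 3. [2*x = 10] LHS = 2·(…); ÷2 both sides ⇒ div: x = 5.

Answer: x ∈ {5}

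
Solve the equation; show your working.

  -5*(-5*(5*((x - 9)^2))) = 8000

Step 1. [-5*(-5*(5*((x - 9)^2))) = 8000] leading coefficient -5: divide by -5. So div: -5*(5*((x - 9)^2)) = -1600.
Step 2. [-5*(5*((x - 9)^2)) = -1600] -5 out front; divide by -5, so div: 5*((x - 9)^2) = 320.
Step 3. [5*((x - 9)^2) = 320] leading coefficient 5: divide by 5. So div: (x - 9)^2 = 64.
Step 4. [(x - 9)^2 = 64] √ both sides: 64 ≥ 0 gives two branches ⇒ sqrt: x - 9 = 8 or -8.
Step 5. [x - 9 = 8 or -8] the outer -9 inverts by adding 9. So sub: x = 17 or 1.

Answer: x ∈ {1, 17}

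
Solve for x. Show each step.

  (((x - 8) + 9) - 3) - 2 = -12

Step 1. [(((x - 8) + 9) - 3) - 2 = -12] the outer -2 inverts by adding 2 ⇒ sub: ((x - 8) + 9) - 3 = -10.
Step 2. [((x - 8) + 9) - 3 = -10] add 3: x sits inside (… - 3) ⇒ sub: (x - 8) + 9 = -7.
Step 3. [(x - 8) + 9 = -7] subtract 9: x sits inside (… + 9) ⇒ sub: x - 8 = -16.
Step 4. [x - 8 = -16] the outer -8 inverts by adding 8, so sub: x = -8.

Answer: x ∈ {-8}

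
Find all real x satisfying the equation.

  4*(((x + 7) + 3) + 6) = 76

Step 1. [4*(((x + 7) + 3) + 6) = 76] 4·(inner) — divide through by 4. So div: ((x + 7) + 3) + 6 = 19.
Step 2. [((x + 7) + 3) + 6 = 19] the outer +6 inverts by subtracting 6 ⇒ sub: (x + 7) + 3 = 13.
Step 3. [(x + 7) + 3 = 13] 3 comes off first (subtract 3), so sub: x + 7 = 10.
Step 4. [x + 7 = 10] subtract 7: x sits inside (… + 7) ⇒ sub: x = 3.

Answer: x ∈ {3}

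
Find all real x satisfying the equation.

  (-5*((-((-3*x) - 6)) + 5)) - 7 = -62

Step 1. [(-5*((-((-3*x) - 6)) + 5)) - 7 = -62] -7 is outermost — add 7 both sides, so sub: -5*((-((-3*x) - 6)) + 5) = -55.
Step 2. [-5*((-((-3*x) - 6)) + 5) = -55] -5 out front; divide by -5 ⇒ div: (-((-3*x) - 6)) + 5 = 11.
Step 3. [(-((-3*x) - 6)) + 5 = 11] +5 is outermost — subtract 5 both sides, so sub: -((-3*x) - 6) = 6.
Step 4. [-((-3*x) - 6) = 6] leading − — multiply by −1. So neg: (-3*x) - 6 = -6.
Step 5. [(-3*x) - 6 = -6] -6 is outermost — add 6 both sides, so sub: -3*x = 0.
Step 6. [-3*x = 0] divide by the outer -3. So div: x = 0.

Answer: x ∈ {0}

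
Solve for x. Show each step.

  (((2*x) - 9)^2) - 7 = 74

Step 1. [(((2*x) - 9)^2) - 7 = 74] 7 comes off first (add 7) ⇒ sub: ((2*x) - 9)^2 = 81.
Step 2. [((2*x) - 9)^2 = 81] LHS squared, RHS 81 ≥ 0: apply √ (±). So sqrt: (2*x) - 9 = 9 or -9.
Step 3. [(2*x) - 9 = 9 or -9] 9 comes off first (add 9) ⇒ sub: 2*x = 18 or 0.
Step 4. [2*x = 18 or 0] divide by the outer 2, so div: x = 9 or 0.

Answer: x ∈ {0, 9}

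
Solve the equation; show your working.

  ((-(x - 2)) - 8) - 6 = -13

Step 1. [((-(x - 2)) - 8) - 6 = -13] the outer -6 inverts by adding 6 ⇒ sub: (-(x - 2)) - 8 = -7.
Step 2. [(-(x - 2)) - 8 = -7] -8 is outermost — add 8 both sides, so sub: -(x - 2) = 1.
Step 3. [-(x - 2) = 1] LHS negated; negate both sides, so neg: x - 2 = -1.
Step 4. [x - 2 = -1] the outer -2 inverts by adding 2, so sub: x = 1.

Answer: x ∈ {1}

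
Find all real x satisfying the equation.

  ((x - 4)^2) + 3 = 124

Step 1. [((x - 4)^2) + 3 = 124] the outer +3 inverts by subtracting 3 ⇒ sub: (x - 4)^2 = 121.
Step 2. [(x - 4)^2 = 121] √ both sides: 121 ≥ 0 gives two branches. So sqrt: x - 4 = 11 or -11.
Step 3. [x - 4 = 11 or -11] add 4: x sits inside (… - 4). So sub: x = 15 or -7.

Answer: x ∈ {-7, 15}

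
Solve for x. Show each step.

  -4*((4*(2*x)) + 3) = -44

Step 1. [-4*((4*(2*x)) + 3) = -44] divide by the outer -4 ⇒ div: (4*(2*x)) + 3 = 11.
Step 2. [(4*(2*x)) + 3 = 11] subtract 3: x sits inside (… + 3). So sub: 4*(2*x) = 8.
Step 3. [4*(2*x) = 8] LHS = 4·(…); ÷4 both sides, so div: 2*x = 2.
Step 4. [2*x = 2] 2·(inner) — divide through by 2, so div: x = 1.

Answer: x ∈ {1}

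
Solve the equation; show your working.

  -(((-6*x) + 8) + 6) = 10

Step 1. [-(((-6*x) + 8) + 6) = 10] flip signs both sides. So neg: ((-6*x) + 8) + 6 = -10.
Step 2. [((-6*x) + 8) + 6 = -10] the outer +6 inverts by subtracting 6 ⇒ sub: (-6*x) + 8 = -16.
Step 3. [(-6*x) + 8 = -16] the outer +8 inverts by subtracting 8, so sub: -6*x = -24.
Step 4. [-6*x = -24] -6 out front; divide by -6, so div: x = 4.

Answer: x ∈ {4}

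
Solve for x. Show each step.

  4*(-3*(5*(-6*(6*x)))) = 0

Step 1. [4*(-3*(5*(-6*(6*x)))) = 0] divide by the outer 4, so div: -3*(5*(-6*(6*x))) = 0.
Step 2. [-3*(5*(-6*(6*x))) = 0] LHS = -3·(…); ÷-3 both sides ⇒ div: 5*(-6*(6*x)) = 0.
Step 3. [5*(-6*(6*x)) = 0] leading coefficient 5: divide by 5 ⇒ div: -6*(6*x) = 0.
Step 4. [-6*(6*x) = 0] -6·(inner) — divide through by -6. So div: 6*x = 0.
Step 5. [6*x = 0] divide by the outer 6. So div: x = 0.

Answer: x ∈ {0}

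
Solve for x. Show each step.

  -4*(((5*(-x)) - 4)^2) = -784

Step 1. [-4*(((5*(-x)) - 4)^2) = -784] -4·(inner) — divide through by -4, so div: ((5*(-x)) - 4)^2 = 196.
Step 2. [((5*(-x)) - 4)^2 = 196] LHS squared, RHS 196 ≥ 0: apply √ (±), so sqrt: (5*(-x)) - 4 = 14 or -14.
Step 3. [(5*(-x)) - 4 = 14 or -14] -4 is outermost — add 4 both sides. So sub: 5*(-x) = 18 or -10.
Step 4. [5*(-x) = 18 or -10] LHS = 5·(…); ÷5 both sides, so div: -x = 18/5 or -2.
Step 5. [-x = 18/5 or -2] leading − — multiply by −1. So neg: x = -18/5 or 2.

Answer: x ∈ {-18/5, 2}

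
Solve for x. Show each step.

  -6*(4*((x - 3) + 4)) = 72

Step 1. [-6*(4*((x - 3) + 4)) = 72] LHS = -6·(…); ÷-6 both sides. So div: 4*((x - 3) + 4) = -12.
Step 2. [4*((x - 3) + 4) = -12] divide by the outer 4, so div: (x - 3) + 4 = -3.
Step 3. [(x - 3) + 4 = -3] subtract 4: x sits inside (… + 4) ⇒ sub: x - 3 = -7.
Step 4. [x - 3 = -7] add 3: x sits inside (… - 3) ⇒ sub: x = -4.

Answer: x ∈ {-4}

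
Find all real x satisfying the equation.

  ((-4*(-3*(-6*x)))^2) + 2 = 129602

Step 1. [((-4*(-3*(-6*x)))^2) + 2 = 129602] subtract 2: x sits inside (… + 2), so sub: (-4*(-3*(-6*x)))^2 = 129600.
Step 2. [(-4*(-3*(-6*x)))^2 = 129600] LHS squared, RHS 129600 ≥ 0: apply √ (±). So sqrt: -4*(-3*(-6*x)) = 360 or -360.
Step 3. [-4*(-3*(-6*x)) = 360 or -360] -4 out front; divide by -4. So div: -3*(-6*x) = -90 or 90.
Step 4. [-3*(-6*x) = -90 or 90] -3 out front; divide by -3, so div: -6*x = 30 or -30.
Step 5. [-6*x = 30 or -30] divide by the outer -6 ⇒ div: x = -5 or 5.

Answer: x ∈ {-5, 5}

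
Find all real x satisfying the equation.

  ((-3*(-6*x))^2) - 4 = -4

Step 1. [((-3*(-6*x))^2) - 4 = -4] add 4: x sits inside (… - 4). So sub: (-3*(-6*x))^2 = 0.
Step 2. [(-3*(-6*x))^2 = 0] LHS squared, RHS 0 ≥ 0: apply √ (±) ⇒ sqrt: -3*(-6*x) = 0.
Step 3. [-3*(-6*x) = 0] leading coefficient -3: divide by -3 ⇒ div: -6*x = 0.
Step 4. [-6*x = 0] divide by the outer -6. So div: x = 0.

Answer: x ∈ {0}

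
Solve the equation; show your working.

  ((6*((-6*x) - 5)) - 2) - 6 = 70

Step 1. [((6*((-6*x) - 5)) - 2) - 6 = 70] the outer -6 inverts by adding 6. So sub: (6*((-6*x) - 5)) - 2 = 76.
Step 2. [(6*((-6*x) - 5)) - 2 = 76] 2 comes off first (add 2). So sub: 6*((-6*x) - 5) = 78.
Step 3. [6*((-6*x) - 5) = 78] 6 out front; divide by 6. So div: (-6*x) - 5 = 13.
Step 4. [(-6*x) - 5 = 13] 5 comes off first (add 5) ⇒ sub: -6*x = 18.
Step 5. [-6*x = 18] leading coefficient -6: divide by -6 ⇒ div: x = -3.

Answer: x ∈ {-3}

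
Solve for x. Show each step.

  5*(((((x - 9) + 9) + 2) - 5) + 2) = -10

Step 1. [5*(((((x - 9) + 9) + 2) - 5) + 2) = -10] leading coefficient 5: divide by 5 ⇒ div: ((((x - 9) + 9) + 2) - 5) + 2 = -2.
Step 2. [((((x - 9) + 9) + 2) - 5) + 2 = -2] +2 is outermost — subtract 2 both sides. So sub: (((x - 9) + 9) + 2) - 5 = -4.
Step 3. [(((x - 9) + 9) + 2) - 5 = -4] the outer -5 inverts by adding 5. So sub: ((x - 9) + 9) + 2 = 1.
Step 4. [((x - 9) + 9) + 2 = 1] 2 comes off first (subtract 2) ⇒ sub: (x - 9) + 9 = -1.
Step 5. [(x - 9) + 9 = -1] subtract 9: x sits inside (… + 9), so sub: x - 9 = -10.
Step 6. [x - 9 = -10] peel the -9: add 9 from each side ⇒ sub: x = -1.

Answer: x ∈ {-1}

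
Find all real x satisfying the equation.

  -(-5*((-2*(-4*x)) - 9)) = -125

Step 1. [-(-5*((-2*(-4*x)) - 9)) = -125] flip signs both sides ⇒ neg: -5*((-2*(-4*x)) - 9) = 125.
Step 2. [-5*((-2*(-4*x)) - 9) = 125] leading coefficient -5: divide by -5. So div: (-2*(-4*x)) - 9 = -25.
Step 3. [(-2*(-4*x)) - 9 = -25] -9 is outermost — add 9 both sides. So sub: -2*(-4*x) = -16.
Step 4. [-2*(-4*x) = -16] -2·(inner) — divide through by -2. So div: -4*x = 8.
Step 5. [-4*x = 8] -4 out front; divide by -4 ⇒ div: x = -2.

Answer: x ∈ {-2}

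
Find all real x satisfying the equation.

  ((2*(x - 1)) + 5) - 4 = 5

Step 1. [((2*(x - 1)) + 5) - 4 = 5] add 4: x sits inside (… - 4) ⇒ sub: (2*(x - 1)) + 5 = 9.
Step 2. [(2*(x - 1)) + 5 = 9] the outer +5 inverts by subtracting 5 ⇒ sub: 2*(x - 1) = 4.
Step 3. [2*(x - 1) = 4] LHS = 2·(…); ÷2 both sides, so div: x - 1 = 2.
Step 4. [x - 1 = 2] peel the -1: add 1 from each side. So sub: x = 3.

Answer: x ∈ {3}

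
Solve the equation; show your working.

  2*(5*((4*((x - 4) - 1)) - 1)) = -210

Step 1. [2*(5*((4*((x - 4) - 1)) - 1)) = -210] 2 out front; divide by 2 ⇒ div: 5*((4*((x - 4) - 1)) - 1) = -105.
Step 2. [5*((4*((x - 4) - 1)) - 1) = -105] leading coefficient 5: divide by 5 ⇒ div: (4*((x - 4) - 1)) - 1 = -21.
Step 3. [(4*((x - 4) - 1)) - 1 = -21] peel the -1: add 1 from each side. So sub: 4*((x - 4) - 1) = -20.
Step 4. [4*((x - 4) - 1) = -20] 4·(inner) — divide through by 4. So div: (x - 4) - 1 = -5.
Step 5. [(x - 4) - 1 = -5] 1 comes off first (add 1) ⇒ sub: x - 4 = -4.
Step 6. [x - 4 = -4] -4 is outermost — add 4 both sides ⇒ sub: x = 0.

Answer: x ∈ {0}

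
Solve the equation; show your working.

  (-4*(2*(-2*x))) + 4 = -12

Step 1. [(-4*(2*(-2*x))) + 4 = -12] the outer +4 inverts by subtracting 4, so sub: -4*(2*(-2*x)) = -16.
Step 2. [-4*(2*(-2*x)) = -16] -4·(inner) — divide through by -4. So div: 2*(-2*x) = 4.
Step 3. [2*(-2*x) = 4] 2·(inner) — divide through by 2 ⇒ div: -2*x = 2.
Step 4. [-2*x = 2] -2·(inner) — divide through by -2 ⇒ div: x = -1.

Answer: x ∈ {-1}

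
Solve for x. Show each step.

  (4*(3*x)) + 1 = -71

Step 1. [(4*(3*x)) + 1 = -71] +1 is outermost — subtract 1 both sides, so sub: 4*(3*x) = -72.
Step 2. [4*(3*x) = -72] LHS = 4·(…); ÷4 both sides. So div: 3*x = -18.
Step 3. [3*x = -18] 3·(inner) — divide through by 3 ⇒ div: x = -6.

Answer: x ∈ {-6}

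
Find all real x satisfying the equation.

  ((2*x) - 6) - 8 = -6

Step 1. [((2*x) - 6) - 8 = -6] 8 comes off first (add 8). So sub: (2*x) - 6 = 2.
Step 2. [(2*x) - 6 = 2] 2 | LHS and 2 | 2: pull 2 out, so factor: x - 3 = 1.
Step 3. [x - 3 = 1] 3 comes off first (add 3). So sub: x = 4.

Answer: x ∈ {4}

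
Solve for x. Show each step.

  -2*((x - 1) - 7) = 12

Step 1. [-2*((x - 1) - 7) = 12] divide by the outer -2 ⇒ div: (x - 1) - 7 = -6.
Step 2. [(x - 1) - 7 = -6] 7 comes off first (add 7) ⇒ sub: x - 1 = 1.
Step 3. [x - 1 = 1] 1 comes off first (add 1). So sub: x = 2.

Answer: x ∈ {2}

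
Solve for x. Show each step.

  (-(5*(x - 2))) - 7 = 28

Step 1. [(-(5*(x - 2))) - 7 = 28] -7 is outermost — add 7 both sides, so sub: -(5*(x - 2)) = 35.
Step 2. [-(5*(x - 2)) = 35] leading − — multiply by −1, so neg: 5*(x - 2) = -35.
Step 3. [5*(x - 2) = -35] divide by the outer 5, so div: x - 2 = -7.
Step 4. [x - 2 = -7] -2 is outermost — add 2 both sides ⇒ sub: x = -5.

Answer: x ∈ {-5}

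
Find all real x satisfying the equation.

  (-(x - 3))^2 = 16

Step 1. [(-(x - 3))^2 = 16] √ both sides: 16 ≥ 0 gives two branches, so sqrt: -(x - 3) = 4 or -4.
Step 2. [-(x - 3) = 4 or -4] flip signs both sides. So neg: x - 3 = -4 or 4.
Step 3. [x - 3 = -4 or 4] the outer -3 inverts by adding 3. So sub: x = -1 or 7.

Answer: x ∈ {-1, 7}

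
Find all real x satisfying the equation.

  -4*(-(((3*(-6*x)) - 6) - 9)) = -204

Step 1. [-4*(-(((3*(-6*x)) - 6) - 9)) = -204] -4·(inner) — divide through by -4, so div: -(((3*(-6*x)) - 6) - 9) = 51.
Step 2. [-(((3*(-6*x)) - 6) - 9) = 51] LHS negated; negate both sides, so neg: ((3*(-6*x)) - 6) - 9 = -51.
Step 3. [((3*(-6*x)) - 6) - 9 = -51] -9 is outermost — add 9 both sides, so sub: (3*(-6*x)) - 6 = -42.
Step 4. [(3*(-6*x)) - 6 = -42] the outer -6 inverts by adding 6, so sub: 3*(-6*x) = -36.
Step 5. [3*(-6*x) = -36] LHS = 3·(…); ÷3 both sides. So div: -6*x = -12.
Step 6. [-6*x = -12] leading coefficient -6: divide by -6. So div: x = 2.

Answer: x ∈ {2}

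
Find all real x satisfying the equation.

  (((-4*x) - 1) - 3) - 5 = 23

Step 1. [(((-4*x) - 1) - 3) - 5 = 23] add 5: x sits inside (… - 5). So sub: ((-4*x) - 1) - 3 = 28.
Step 2. [((-4*x) - 1) - 3 = 28] 3 comes off first (add 3), so sub: (-4*x) - 1 = 31.
Step 3. [(-4*x) - 1 = 31] add 1: x sits inside (… - 1) ⇒ sub: -4*x = 32.
Step 4. [-4*x = 32] LHS = -4·(…); ÷-4 both sides ⇒ div: x = -8.

Answer: x ∈ {-8}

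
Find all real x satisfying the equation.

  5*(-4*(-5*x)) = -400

Step 1. [5*(-4*(-5*x)) = -400] 5·(inner) — divide through by 5 ⇒ div: -4*(-5*x) = -80.
Step 2. [-4*(-5*x) = -80] -4 out front; divide by -4 ⇒ div: -5*x = 20.
Step 3. [-5*x = 20] divide by the outer -5, so div: x = -4.

Answer: x ∈ {-4}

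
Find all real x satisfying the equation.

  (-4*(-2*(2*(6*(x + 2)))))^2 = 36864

Step 1. [(-4*(-2*(2*(6*(x + 2)))))^2 = 36864] LHS squared, RHS 36864 ≥ 0: apply √ (±). So sqrt: -4*(-2*(2*(6*(x + 2)))) = 192 or -192.
Step 2. [-4*(-2*(2*(6*(x + 2)))) = 192 or -192] -4·(inner) — divide through by -4 ⇒ div: -2*(2*(6*(x + 2))) = -48 or 48.
Step 3. [-2*(2*(6*(x + 2))) = -48 or 48] -2 out front; divide by -2, so div: 2*(6*(x + 2)) = 24 or -24.
Step 4. [2*(6*(x + 2)) = 24 or -24] divide by the outer 2, so div: 6*(x + 2) = 12 or -12.
Step 5. [6*(x + 2) = 12 or -12] LHS = 6·(…); ÷6 both sides. So div: x + 2 = 2 or -2.
Step 6. [x + 2 = 2 or -2] 2 comes off first (subtract 2), so sub: x = 0 or -4.

Answer: x ∈ {-4, 0}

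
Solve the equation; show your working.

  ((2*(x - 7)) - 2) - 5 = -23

Step 1. [((2*(x - 7)) - 2) - 5 = -23] add 5: x sits inside (… - 5), so sub: (2*(x - 7)) - 2 = -18.
Step 2. [(2*(x - 7)) - 2 = -18] 2 | LHS and 2 | -18: pull 2 out. So factor: (x - 7) - 1 = -9.
Step 3. [(x - 7) - 1 = -9] the outer -1 inverts by adding 1, so sub: x - 7 = -8.
Step 4. [x - 7 = -8] the outer -7 inverts by adding 7, so sub: x = -1.

Answer: x ∈ {-1}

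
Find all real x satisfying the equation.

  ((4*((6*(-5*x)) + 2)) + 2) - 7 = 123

Step 1. [((4*((6*(-5*x)) + 2)) + 2) - 7 = 123] add 7: x sits inside (… - 7) ⇒ sub: (4*((6*(-5*x)) + 2)) + 2 = 130.
Step 2. [(4*((6*(-5*x)) + 2)) + 2 = 130] the outer +2 inverts by subtracting 2. So sub: 4*((6*(-5*x)) + 2) = 128.
Step 3. [4*((6*(-5*x)) + 2) = 128] divide by the outer 4 ⇒ div: (6*(-5*x)) + 2 = 32.
Step 4. [(6*(-5*x)) + 2 = 32] the outer +2 inverts by subtracting 2, so sub: 6*(-5*x) = 30.
Step 5. [6*(-5*x) = 30] 6 out front; divide by 6. So div: -5*x = 5.
Step 6. [-5*x = 5] -5·(inner) — divide through by -5. So div: x = -1.

Answer: x ∈ {-1}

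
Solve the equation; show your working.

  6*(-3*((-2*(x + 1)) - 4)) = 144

Step 1. [6*(-3*((-2*(x + 1)) - 4)) = 144] LHS = 6·(…); ÷6 both sides. So div: -3*((-2*(x + 1)) - 4) = 24.
Step 2. [-3*((-2*(x + 1)) - 4) = 24] LHS = -3·(…); ÷-3 both sides ⇒ div: (-2*(x + 1)) - 4 = -8.
Step 3. [(-2*(x + 1)) - 4 = -8] -2 divides every term; factor it out. So factor: (x + 1) + 2 = 4.
Step 4. [(x + 1) + 2 = 4] peel the +2: subtract 2 from each side ⇒ sub: x + 1 = 2.
Step 5. [x + 1 = 2] subtract 1: x sits inside (… + 1). So sub: x = 1.

Answer: x ∈ {1}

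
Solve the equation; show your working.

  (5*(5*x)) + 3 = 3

Step 1. [(5*(5*x)) + 3 = 3] 3 comes off first (subtract 3), so sub: 5*(5*x) = 0.
Step 2. [5*(5*x) = 0] 5 out front; divide by 5. So div: 5*x = 0.
Step 3. [5*x = 0] 5·(inner) — divide through by 5. So div: x = 0.

Answer: x ∈ {0}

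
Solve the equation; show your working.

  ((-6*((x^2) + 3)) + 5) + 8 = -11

Step 1. [((-6*((x^2) + 3)) + 5) + 8 = -11] +8 is outermost — subtract 8 both sides ⇒ sub: (-6*((x^2) + 3)) + 5 = -19.
Step 2. [(-6*((x^2) + 3)) + 5 = -19] +5 is outermost — subtract 5 both sides. So sub: -6*((x^2) + 3) = -24.
Step 3. [-6*((x^2) + 3) = -24] leading coefficient -6: divide by -6 ⇒ div: (x^2) + 3 = 4.
Step 4. [(x^2) + 3 = 4] the outer +3 inverts by subtracting 3 ⇒ sub: x^2 = 1.
Step 5. [x^2 = 1] √ both sides: 1 ≥ 0 gives two branches, so sqrt: x = 1 or -1.

Answer: x ∈ {-1, 1}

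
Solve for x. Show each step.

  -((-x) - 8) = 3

Step 1. [-((-x) - 8) = 3] LHS negated; negate both sides. So neg: (-x) - 8 = -3.
Step 2. [(-x) - 8 = -3] the outer -8 inverts by adding 8. So sub: -x = 5.
Step 3. [-x = 5] LHS negated; negate both sides, so neg: x = -5.

Answer: x ∈ {-5}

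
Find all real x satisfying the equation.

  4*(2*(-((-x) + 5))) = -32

Step 1. [4*(2*(-((-x) + 5))) = -32] LHS = 4·(…); ÷4 both sides ⇒ div: 2*(-((-x) + 5)) = -8.
Step 2. [2*(-((-x) + 5)) = -8] divide by the outer 2 ⇒ div: -((-x) + 5) = -4.
Step 3. [-((-x) + 5) = -4] leading − — multiply by −1. So neg: (-x) + 5 = 4.
Step 4. [(-x) + 5 = 4] 5 comes off first (subtract 5), so sub: -x = -1.
Step 5. [-x = -1] flip signs both sides, so neg: x = 1.

Answer: x ∈ {1}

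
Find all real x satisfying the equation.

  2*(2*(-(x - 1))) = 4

Step 1. [2*(2*(-(x - 1))) = 4] divide by the outer 2, so div: 2*(-(x - 1)) = 2.
Step 2. [2*(-(x - 1)) = 2] 2 out front; divide by 2 ⇒ div: -(x - 1) = 1.
Step 3. [-(x - 1) = 1] leading − — multiply by −1 ⇒ neg: x - 1 = -1.
Step 4. [x - 1 = -1] the outer -1 inverts by adding 1, so sub: x = 0.

Answer: x ∈ {0}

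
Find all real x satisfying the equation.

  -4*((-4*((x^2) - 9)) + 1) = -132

Step 1. [-4*((-4*((x^2) - 9)) + 1) = -132] -4 out front; divide by -4, so div: (-4*((x^2) - 9)) + 1 = 33.
Step 2. [(-4*((x^2) - 9)) + 1 = 33] the outer +1 inverts by subtracting 1 ⇒ sub: -4*((x^2) - 9) = 32.
Step 3. [-4*((x^2) - 9) = 32] -4·(inner) — divide through by -4, so div: (x^2) - 9 = -8.
Step 4. [(x^2) - 9 = -8] 9 comes off first (add 9). So sub: x^2 = 1.
Step 5. [x^2 = 1] √ both sides: 1 ≥ 0 gives two branches. So sqrt: x = 1 or -1.

Answer: x ∈ {-1, 1}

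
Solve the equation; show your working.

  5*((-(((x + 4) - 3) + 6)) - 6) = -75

Step 1. [5*((-(((x + 4) - 3) + 6)) - 6) = -75] divide by the outer 5. So div: (-(((x + 4) - 3) + 6)) - 6 = -15.
Step 2. [(-(((x + 4) - 3) + 6)) - 6 = -15] peel the -6: add 6 from each side. So sub: -(((x + 4) - 3) + 6) = -9.
Step 3. [-(((x + 4) - 3) + 6) = -9] leading − — multiply by −1, so neg: ((x + 4) - 3) + 6 = 9.
Step 4. [((x + 4) - 3) + 6 = 9] 6 comes off first (subtract 6) ⇒ sub: (x + 4) - 3 = 3.
Step 5. [(x + 4) - 3 = 3] 3 comes off first (add 3), so sub: x + 4 = 6.
Step 6. [x + 4 = 6] 4 comes off first (subtract 4), so sub: x = 2.

Answer: x ∈ {2}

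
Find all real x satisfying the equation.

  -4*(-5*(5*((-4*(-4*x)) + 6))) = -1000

Step 1. [-4*(-5*(5*((-4*(-4*x)) + 6))) = -1000] LHS = -4·(…); ÷-4 both sides. So div: -5*(5*((-4*(-4*x)) + 6)) = 250.
Step 2. [-5*(5*((-4*(-4*x)) + 6)) = 250] LHS = -5·(…); ÷-5 both sides. So div: 5*((-4*(-4*x)) + 6) = -50.
Step 3. [5*((-4*(-4*x)) + 6) = -50] LHS = 5·(…); ÷5 both sides ⇒ div: (-4*(-4*x)) + 6 = -10.
Step 4. [(-4*(-4*x)) + 6 = -10] subtract 6: x sits inside (… + 6), so sub: -4*(-4*x) = -16.
Step 5. [-4*(-4*x) = -16] leading coefficient -4: divide by -4. So div: -4*x = 4.
Step 6. [-4*x = 4] divide by the outer -4. So div: x = -1.

Answer: x ∈ {-1}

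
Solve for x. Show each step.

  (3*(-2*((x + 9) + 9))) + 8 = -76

Step 1. [(3*(-2*((x + 9) + 9))) + 8 = -76] +8 is outermost — subtract 8 both sides ⇒ sub: 3*(-2*((x + 9) + 9)) = -84.
Step 2. [3*(-2*((x + 9) + 9)) = -84] leading coefficient 3: divide by 3. So div: -2*((x + 9) + 9) = -28.
Step 3. [-2*((x + 9) + 9) = -28] LHS = -2·(…); ÷-2 both sides ⇒ div: (x + 9) + 9 = 14.
Step 4. [(x + 9) + 9 = 14] +9 is outermost — subtract 9 both sides, so sub: x + 9 = 5.
Step 5. [x + 9 = 5] +9 is outermost — subtract 9 both sides. So sub: x = -4.

Answer: x ∈ {-4}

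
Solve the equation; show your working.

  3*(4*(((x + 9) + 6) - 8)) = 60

Step 1. [3*(4*(((x + 9) + 6) - 8)) = 60] leading coefficient 3: divide by 3 ⇒ div: 4*(((x + 9) + 6) - 8) = 20.
Step 2. [4*(((x + 9) + 6) - 8) = 20] 4 out front; divide by 4, so div: ((x + 9) + 6) - 8 = 5.
Step 3. [((x + 9) + 6) - 8 = 5] -8 is outermost — add 8 both sides ⇒ sub: (x + 9) + 6 = 13.
Step 4. [(x + 9) + 6 = 13] +6 is outermost — subtract 6 both sides, so sub: x + 9 = 7.
Step 5. [x + 9 = 7] +9 is outermost — subtract 9 both sides ⇒ sub: x = -2.

Answer: x ∈ {-2}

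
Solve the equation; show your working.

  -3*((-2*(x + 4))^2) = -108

Step 1. [-3*((-2*(x + 4))^2) = -108] -3 out front; divide by -3. So div: (-2*(x + 4))^2 = 36.
Step 2. [(-2*(x + 4))^2 = 36] LHS squared, RHS 36 ≥ 0: apply √ (±), so sqrt: -2*(x + 4) = 6 or -6.
Step 3. [-2*(x + 4) = 6 or -6] leading coefficient -2: divide by -2. So div: x + 4 = -3 or 3.
Step 4. [x + 4 = -3 or 3] 4 comes off first (subtract 4), so sub: x = -7 or -1.

Answer: x ∈ {-7, -1}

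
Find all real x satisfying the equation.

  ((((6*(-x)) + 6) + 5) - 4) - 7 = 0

Step 1. [((((6*(-x)) + 6) + 5) - 4) - 7 = 0] 7 comes off first (add 7) ⇒ sub: (((6*(-x)) + 6) + 5) - 4 = 7.
Step 2. [(((6*(-x)) + 6) + 5) - 4 = 7] add 4: x sits inside (… - 4) ⇒ sub: ((6*(-x)) + 6) + 5 = 11.
Step 3. [((6*(-x)) + 6) + 5 = 11] the outer +5 inverts by subtracting 5, so sub: (6*(-x)) + 6 = 6.
Step 4. [(6*(-x)) + 6 = 6] peel the +6: subtract 6 from each side, so sub: 6*(-x) = 0.
Step 5. [6*(-x) = 0] 6 out front; divide by 6 ⇒ div: -x = 0.
Step 6. [-x = 0] leading − — multiply by −1. So neg: x = 0.

Answer: x ∈ {0}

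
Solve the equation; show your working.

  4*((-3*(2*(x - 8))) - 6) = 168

Step 1. [4*((-3*(2*(x - 8))) - 6) = 168] divide by the outer 4, so div: (-3*(2*(x - 8))) - 6 = 42.
Step 2. [(-3*(2*(x - 8))) - 6 = 42] -3 | LHS and -3 | 42: pull -3 out. So factor: (2*(x - 8)) + 2 = -14.
Step 3. [(2*(x - 8)) + 2 = -14] +2 is outermost — subtract 2 both sides, so sub: 2*(x - 8) = -16.
Step 4. [2*(x - 8) = -16] divide by the outer 2 ⇒ div: x - 8 = -8.
Step 5. [x - 8 = -8] peel the -8: add 8 from each side, so sub: x = 0.

Answer: x ∈ {0}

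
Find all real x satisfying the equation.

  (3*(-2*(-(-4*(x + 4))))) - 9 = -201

Step 1. [(3*(-2*(-(-4*(x + 4))))) - 9 = -201] the outer -9 inverts by adding 9 ⇒ sub: 3*(-2*(-(-4*(x + 4)))) = -192.
Step 2. [3*(-2*(-(-4*(x + 4)))) = -192] leading coefficient 3: divide by 3, so div: -2*(-(-4*(x + 4))) = -64.
Step 3. [-2*(-(-4*(x + 4))) = -64] -2·(inner) — divide through by -2. So div: -(-4*(x + 4)) = 32.
Step 4. [-(-4*(x + 4)) = 32] leading − — multiply by −1. So neg: -4*(x + 4) = -32.
Step 5. [-4*(x + 4) = -32] divide by the outer -4. So div: x + 4 = 8.
Step 6. [x + 4 = 8] peel the +4: subtract 4 from each side ⇒ sub: x = 4.

Answer: x ∈ {4}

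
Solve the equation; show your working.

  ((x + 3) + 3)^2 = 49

Step 1. [((x + 3) + 3)^2 = 49] 49 ≥ 0, LHS is (·)² — take ±√ ⇒ sqrt: (x + 3) + 3 = 7 or -7.
Step 2. [(x + 3) + 3 = 7 or -7] peel the +3: subtract 3 from each side, so sub: x + 3 = 4 or -10.
Step 3. [x + 3 = 4 or -10] +3 is outermost — subtract 3 both sides. So sub: x = 1 or -13.

Answer: x ∈ {-13, 1}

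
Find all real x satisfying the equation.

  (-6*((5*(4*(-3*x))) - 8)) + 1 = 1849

Step 1. [(-6*((5*(4*(-3*x))) - 8)) + 1 = 1849] peel the +1: subtract 1 from each side, so sub: -6*((5*(4*(-3*x))) - 8) = 1848.
Step 2. [-6*((5*(4*(-3*x))) - 8) = 1848] leading coefficient -6: divide by -6, so div: (5*(4*(-3*x))) - 8 = -308.
Step 3. [(5*(4*(-3*x))) - 8 = -308] -8 is outermost — add 8 both sides ⇒ sub: 5*(4*(-3*x)) = -300.
Step 4. [5*(4*(-3*x)) = -300] 5 out front; divide by 5 ⇒ div: 4*(-3*x) = -60.
Step 5. [4*(-3*x) = -60] leading coefficient 4: divide by 4, so div: -3*x = -15.
Step 6. [-3*x = -15] -3 out front; divide by -3, so div: x = 5.

Answer: x ∈ {5}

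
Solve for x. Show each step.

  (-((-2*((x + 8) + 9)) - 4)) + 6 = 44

Step 1. [(-((-2*((x + 8) + 9)) - 4)) + 6 = 44] +6 is outermost — subtract 6 both sides. So sub: -((-2*((x + 8) + 9)) - 4) = 38.
Step 2. [-((-2*((x + 8) + 9)) - 4) = 38] flip signs both sides ⇒ neg: (-2*((x + 8) + 9)) - 4 = -38.
Step 3. [(-2*((x + 8) + 9)) - 4 = -38] -2 divides every term; factor it out, so factor: ((x + 8) + 9) + 2 = 19.
Step 4. [((x + 8) + 9) + 2 = 19] +2 is outermost — subtract 2 both sides ⇒ sub: (x + 8) + 9 = 17.
Step 5. [(x + 8) + 9 = 17] subtract 9: x sits inside (… + 9), so sub: x + 8 = 8.
Step 6. [x + 8 = 8] the outer +8 inverts by subtracting 8 ⇒ sub: x = 0.

Answer: x ∈ {0}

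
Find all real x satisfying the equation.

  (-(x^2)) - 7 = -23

Step 1. [(-(x^2)) - 7 = -23] peel the -7: add 7 from each side, so sub: -(x^2) = -16.
Step 2. [-(x^2) = -16] flip signs both sides ⇒ neg: x^2 = 16.
Step 3. [x^2 = 16] √ both sides: 16 ≥ 0 gives two branches ⇒ sqrt: x = 4 or -4.

Answer: x ∈ {-4, 4}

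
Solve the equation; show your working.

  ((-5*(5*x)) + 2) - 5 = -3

Step 1. [((-5*(5*x)) + 2) - 5 = -3] -5 is outermost — add 5 both sides. So sub: (-5*(5*x)) + 2 = 2.
Step 2. [(-5*(5*x)) + 2 = 2] peel the +2: subtract 2 from each side. So sub: -5*(5*x) = 0.
Step 3. [-5*(5*x) = 0] leading coefficient -5: divide by -5. So div: 5*x = 0.
Step 4. [5*x = 0] 5·(inner) — divide through by 5, so div: x = 0.

Answer: x ∈ {0}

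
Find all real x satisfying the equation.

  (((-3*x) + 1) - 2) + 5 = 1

Step 1. [(((-3*x) + 1) - 2) + 5 = 1] peel the +5: subtract 5 from each side ⇒ sub: ((-3*x) + 1) - 2 = -4.
Step 2. [((-3*x) + 1) - 2 = -4] -2 is outermost — add 2 both sides, so sub: (-3*x) + 1 = -2.
Step 3. [(-3*x) + 1 = -2] subtract 1: x sits inside (… + 1), so sub: -3*x = -3.
Step 4. [-3*x = -3] LHS = -3·(…); ÷-3 both sides, so div: x = 1.

Answer: x ∈ {1}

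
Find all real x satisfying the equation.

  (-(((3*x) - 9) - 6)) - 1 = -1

Step 1. [(-(((3*x) - 9) - 6)) - 1 = -1] -1 is outermost — add 1 both sides, so sub: -(((3*x) - 9) - 6) = 0.
Step 2. [-(((3*x) - 9) - 6) = 0] flip signs both sides ⇒ neg: ((3*x) - 9) - 6 = 0.
Step 3. [((3*x) - 9) - 6 = 0] the outer -6 inverts by adding 6. So sub: (3*x) - 9 = 6.
Step 4. [(3*x) - 9 = 6] 3 divides every term; factor it out. So factor: x - 3 = 2.
Step 5. [x - 3 = 2] add 3: x sits inside (… - 3), so sub: x = 5.

Answer: x ∈ {5}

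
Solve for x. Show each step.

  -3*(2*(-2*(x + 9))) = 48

Step 1. [-3*(2*(-2*(x + 9))) = 48] leading coefficient -3: divide by -3. So div: 2*(-2*(x + 9)) = -16.
Step 2. [2*(-2*(x + 9)) = -16] leading coefficient 2: divide by 2. So div: -2*(x + 9) = -8.
Step 3. [-2*(x + 9) = -8] -2·(inner) — divide through by -2 ⇒ div: x + 9 = 4.
Step 4. [x + 9 = 4] subtract 9: x sits inside (… + 9), so sub: x = -5.

Answer: x ∈ {-5}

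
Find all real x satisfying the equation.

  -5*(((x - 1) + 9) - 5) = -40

Step 1. [-5*(((x - 1) + 9) - 5) = -40] divide by the outer -5 ⇒ div: ((x - 1) + 9) - 5 = 8.
Step 2. [((x - 1) + 9) - 5 = 8] the outer -5 inverts by adding 5, so sub: (x - 1) + 9 = 13.
Step 3. [(x - 1) + 9 = 13] subtract 9: x sits inside (… + 9), so sub: x - 1 = 4.
Step 4. [x - 1 = 4] add 1: x sits inside (… - 1) ⇒ sub: x = 5.

Answer: x ∈ {5}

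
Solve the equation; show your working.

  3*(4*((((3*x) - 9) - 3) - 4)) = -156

Step 1. [3*(4*((((3*x) - 9) - 3) - 4)) = -156] LHS = 3·(…); ÷3 both sides ⇒ div: 4*((((3*x) - 9) - 3) - 4) = -52.
Step 2. [4*((((3*x) - 9) - 3) - 4) = -52] 4·(inner) — divide through by 4. So div: (((3*x) - 9) - 3) - 4 = -13.
Step 3. [(((3*x) - 9) - 3) - 4 = -13] add 4: x sits inside (… - 4), so sub: ((3*x) - 9) - 3 = -9.
Step 4. [((3*x) - 9) - 3 = -9] add 3: x sits inside (… - 3) ⇒ sub: (3*x) - 9 = -6.
Step 5. [(3*x) - 9 = -6] the outer -9 inverts by adding 9 ⇒ sub: 3*x = 3.
Step 6. [3*x = 3] leading coefficient 3: divide by 3, so div: x = 1.

Answer: x ∈ {1}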